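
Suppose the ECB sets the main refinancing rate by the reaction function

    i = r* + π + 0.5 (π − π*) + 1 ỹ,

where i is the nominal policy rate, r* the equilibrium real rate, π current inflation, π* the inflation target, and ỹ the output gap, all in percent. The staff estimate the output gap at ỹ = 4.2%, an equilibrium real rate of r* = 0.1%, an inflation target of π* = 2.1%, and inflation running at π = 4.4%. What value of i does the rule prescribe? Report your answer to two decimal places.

i = 0.1 + 4.4 + 0.5 × (4.4 − 2.1) + 1 × 4.2
   = 0.1 + 4.4 + 1.15 + 4.2 = 9.85

9.85%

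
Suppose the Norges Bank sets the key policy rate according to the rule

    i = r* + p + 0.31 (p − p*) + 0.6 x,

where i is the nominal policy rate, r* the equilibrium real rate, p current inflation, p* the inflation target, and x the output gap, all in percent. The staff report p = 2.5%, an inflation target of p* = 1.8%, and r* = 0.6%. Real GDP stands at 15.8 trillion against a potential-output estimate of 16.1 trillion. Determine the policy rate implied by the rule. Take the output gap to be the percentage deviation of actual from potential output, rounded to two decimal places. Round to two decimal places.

2.20%

Output gap = 100 × (15.8 − 16.1) / 16.1 = -1.86%.
i = 0.60 + 2.50 + 0.31 × (2.50 − 1.80) + 0.6 × (-1.86)
   = 0.60 + 2.5 + 0.217 − 1.116 = 2.20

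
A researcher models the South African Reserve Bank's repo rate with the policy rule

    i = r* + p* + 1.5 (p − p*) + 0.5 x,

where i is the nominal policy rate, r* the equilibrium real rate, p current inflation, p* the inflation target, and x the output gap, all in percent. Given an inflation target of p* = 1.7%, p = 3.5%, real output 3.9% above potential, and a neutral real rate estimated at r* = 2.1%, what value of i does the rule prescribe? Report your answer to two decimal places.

Output 3.9% above potential → x = 3.9.
i = 2.1 + 1.7 + 1.5 × (3.5 − 1.7) + 0.5 × 3.9
   = 2.1 + 1.7 + 2.7 + 1.95 = 8.45

8.45%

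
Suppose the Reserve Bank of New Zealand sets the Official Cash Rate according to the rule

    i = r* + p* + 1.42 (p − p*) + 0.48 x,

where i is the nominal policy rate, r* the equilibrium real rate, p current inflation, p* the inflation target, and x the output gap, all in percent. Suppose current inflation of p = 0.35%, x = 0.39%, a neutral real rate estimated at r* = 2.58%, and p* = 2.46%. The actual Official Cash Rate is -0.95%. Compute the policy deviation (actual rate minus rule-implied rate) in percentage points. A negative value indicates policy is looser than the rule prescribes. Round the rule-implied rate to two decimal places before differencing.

-3.18 pp

i = 2.58 + 2.46 + 1.42 × (0.35 − 2.46) + 0.48 × 0.39
   = 2.58 + 2.46 − 2.9962 + 0.1872 = 2.23
Deviation = -0.95 − 2.23 = -3.18 pp.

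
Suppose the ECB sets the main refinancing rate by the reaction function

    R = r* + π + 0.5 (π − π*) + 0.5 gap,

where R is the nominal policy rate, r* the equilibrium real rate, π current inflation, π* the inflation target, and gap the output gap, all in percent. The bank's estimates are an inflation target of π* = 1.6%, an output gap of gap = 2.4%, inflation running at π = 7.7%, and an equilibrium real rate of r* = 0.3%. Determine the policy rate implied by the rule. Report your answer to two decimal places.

12.25%

R = 0.3 + 7.7 + 0.5 × (7.7 − 1.6) + 0.5 × 2.4
   = 0.3 + 7.7 + 3.05 + 1.2 = 12.25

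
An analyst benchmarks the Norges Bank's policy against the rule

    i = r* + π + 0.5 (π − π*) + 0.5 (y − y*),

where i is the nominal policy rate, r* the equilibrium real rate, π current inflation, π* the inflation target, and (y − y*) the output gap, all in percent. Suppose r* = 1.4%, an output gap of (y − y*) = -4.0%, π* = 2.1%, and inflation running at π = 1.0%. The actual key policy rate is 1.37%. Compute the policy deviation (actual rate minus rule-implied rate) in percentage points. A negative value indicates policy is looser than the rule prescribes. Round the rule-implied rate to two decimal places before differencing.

1.52 pp

i = 1.4 + 1.0 + 0.5 × (1.0 − 2.1) + 0.5 × (-4.0)
   = 1.4 + 1 − 0.55 − 2 = -0.15
Deviation = 1.37 − (-0.15) = 1.52 pp.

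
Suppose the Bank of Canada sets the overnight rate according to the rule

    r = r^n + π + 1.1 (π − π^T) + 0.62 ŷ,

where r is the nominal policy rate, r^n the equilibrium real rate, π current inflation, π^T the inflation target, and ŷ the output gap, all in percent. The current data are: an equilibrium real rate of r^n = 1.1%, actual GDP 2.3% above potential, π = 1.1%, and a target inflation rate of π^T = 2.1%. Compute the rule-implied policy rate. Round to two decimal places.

2.53%

Output 2.3% above potential → ŷ = 2.3.
r = 1.1 + 1.1 + 1.1 × (1.1 − 2.1) + 0.62 × 2.3
   = 1.1 + 1.1 − 1.1 + 1.426 = 2.53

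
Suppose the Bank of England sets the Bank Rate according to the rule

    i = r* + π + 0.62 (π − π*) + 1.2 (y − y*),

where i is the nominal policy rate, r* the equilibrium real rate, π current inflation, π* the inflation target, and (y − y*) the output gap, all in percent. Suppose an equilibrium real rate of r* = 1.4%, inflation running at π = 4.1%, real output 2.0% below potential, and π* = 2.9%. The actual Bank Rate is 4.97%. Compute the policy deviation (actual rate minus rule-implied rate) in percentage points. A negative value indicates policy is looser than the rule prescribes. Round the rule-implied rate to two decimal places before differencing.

Output 2.0% below potential → (y − y*) = -2.0.
i = 1.4 + 4.1 + 0.62 × (4.1 − 2.9) + 1.2 × (-2.0)
   = 1.4 + 4.1 + 0.744 − 2.4 = 3.84
Deviation = 4.97 − 3.84 = 1.13 pp.

1.13 pp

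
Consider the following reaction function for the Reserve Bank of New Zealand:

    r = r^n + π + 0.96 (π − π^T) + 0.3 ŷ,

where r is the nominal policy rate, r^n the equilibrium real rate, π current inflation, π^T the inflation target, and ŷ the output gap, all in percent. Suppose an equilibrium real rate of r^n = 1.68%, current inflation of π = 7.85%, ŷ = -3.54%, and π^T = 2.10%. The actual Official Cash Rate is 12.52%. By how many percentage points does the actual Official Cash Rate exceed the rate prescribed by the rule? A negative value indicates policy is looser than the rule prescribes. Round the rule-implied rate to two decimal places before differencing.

r = 1.68 + 7.85 + 0.96 × (7.85 − 2.10) + 0.3 × (-3.54)
   = 1.68 + 7.85 + 5.52 − 1.062 = 13.99
Deviation = 12.52 − 13.99 = -1.47 pp.

-1.47 pp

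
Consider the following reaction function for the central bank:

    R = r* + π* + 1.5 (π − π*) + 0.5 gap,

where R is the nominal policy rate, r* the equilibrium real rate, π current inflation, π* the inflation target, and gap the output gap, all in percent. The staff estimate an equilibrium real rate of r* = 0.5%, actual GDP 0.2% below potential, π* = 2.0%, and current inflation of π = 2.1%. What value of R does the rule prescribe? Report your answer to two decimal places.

Output 0.2% below potential → gap = -0.2.
R = 0.5 + 2.0 + 1.5 × (2.1 − 2.0) + 0.5 × (-0.2)
   = 0.5 + 2 + 0.15 − 0.1 = 2.55

2.55%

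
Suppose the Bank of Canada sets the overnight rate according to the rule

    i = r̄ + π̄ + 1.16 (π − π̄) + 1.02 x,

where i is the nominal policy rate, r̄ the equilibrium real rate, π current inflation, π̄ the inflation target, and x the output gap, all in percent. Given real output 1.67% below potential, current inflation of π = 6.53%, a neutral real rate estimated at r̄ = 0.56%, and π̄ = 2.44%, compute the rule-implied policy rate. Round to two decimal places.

Output 1.67% below potential → x = -1.67.
i = 0.56 + 2.44 + 1.16 × (6.53 − 2.44) + 1.02 × (-1.67)
   = 0.56 + 2.44 + 4.7444 − 1.7034 = 6.04

6.04%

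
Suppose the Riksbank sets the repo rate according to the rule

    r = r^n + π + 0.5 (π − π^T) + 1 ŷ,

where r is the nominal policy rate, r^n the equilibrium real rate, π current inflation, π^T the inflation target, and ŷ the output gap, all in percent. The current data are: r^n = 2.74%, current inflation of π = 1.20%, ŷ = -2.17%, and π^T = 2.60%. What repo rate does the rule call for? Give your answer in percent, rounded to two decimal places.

r = 2.74 + 1.20 + 0.5 × (1.20 − 2.60) + 1 × (-2.17)
   = 2.74 + 1.2 − 0.7 − 2.17 = 1.07

1.07%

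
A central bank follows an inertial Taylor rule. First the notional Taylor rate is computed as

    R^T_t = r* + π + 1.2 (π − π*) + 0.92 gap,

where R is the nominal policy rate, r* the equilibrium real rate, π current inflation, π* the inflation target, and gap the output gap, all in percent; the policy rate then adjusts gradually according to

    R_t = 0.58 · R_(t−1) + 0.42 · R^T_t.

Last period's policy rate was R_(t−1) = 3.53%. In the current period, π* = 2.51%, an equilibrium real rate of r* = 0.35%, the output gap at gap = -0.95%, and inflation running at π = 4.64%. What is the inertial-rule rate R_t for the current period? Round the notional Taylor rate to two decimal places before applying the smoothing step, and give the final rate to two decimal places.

R^T_t = 0.35 + 4.64 + 1.2 × (4.64 − 2.51) + 0.92 × (-0.95)
   = 0.35 + 4.64 + 2.556 − 0.874 = 6.67
R_t = 0.58 × 3.53 + 0.42 × 6.67 = 2.0474 + 2.8014 = 4.85

4.85%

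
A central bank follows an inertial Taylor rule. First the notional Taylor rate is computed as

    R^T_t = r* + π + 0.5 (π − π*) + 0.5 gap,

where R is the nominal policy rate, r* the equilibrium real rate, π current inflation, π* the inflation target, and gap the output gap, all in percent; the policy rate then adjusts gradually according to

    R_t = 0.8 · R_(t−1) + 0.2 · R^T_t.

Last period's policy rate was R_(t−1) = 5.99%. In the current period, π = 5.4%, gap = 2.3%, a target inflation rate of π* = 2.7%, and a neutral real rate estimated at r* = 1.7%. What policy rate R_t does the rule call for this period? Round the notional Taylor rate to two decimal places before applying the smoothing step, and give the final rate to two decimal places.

6.71%

R^T_t = 1.7 + 5.4 + 0.5 × (5.4 − 2.7) + 0.5 × 2.3
   = 1.7 + 5.4 + 1.35 + 1.15 = 9.60
R_t = 0.8 × 5.99 + 0.2 × 9.60 = 4.792 + 1.92 = 6.71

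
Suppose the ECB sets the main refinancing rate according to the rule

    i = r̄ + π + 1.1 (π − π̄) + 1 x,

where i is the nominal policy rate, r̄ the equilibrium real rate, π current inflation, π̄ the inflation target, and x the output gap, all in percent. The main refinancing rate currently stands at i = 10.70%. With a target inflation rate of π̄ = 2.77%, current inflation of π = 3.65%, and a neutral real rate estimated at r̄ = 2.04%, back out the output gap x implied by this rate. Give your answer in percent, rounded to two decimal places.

4.04%

1 x = 10.70 − 2.04 − 3.65 − 1.1 × (3.65 − 2.77) = 4.042
x = 4.042 / 1 = 4.04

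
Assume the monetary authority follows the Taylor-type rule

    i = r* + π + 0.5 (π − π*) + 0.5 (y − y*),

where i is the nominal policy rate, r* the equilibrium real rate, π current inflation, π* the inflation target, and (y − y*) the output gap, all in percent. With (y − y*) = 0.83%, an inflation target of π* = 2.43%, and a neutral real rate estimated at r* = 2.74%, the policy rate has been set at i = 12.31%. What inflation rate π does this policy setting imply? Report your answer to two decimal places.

6.91%

Collecting π: i = r* + (1 + 0.5) π − 0.5 π* + 0.5 (y − y*)
1.5 π = 12.31 − 2.74 + 0.5 × 2.43 − 0.5 × 0.83 = 10.37
π = 10.37 / 1.5 = 6.91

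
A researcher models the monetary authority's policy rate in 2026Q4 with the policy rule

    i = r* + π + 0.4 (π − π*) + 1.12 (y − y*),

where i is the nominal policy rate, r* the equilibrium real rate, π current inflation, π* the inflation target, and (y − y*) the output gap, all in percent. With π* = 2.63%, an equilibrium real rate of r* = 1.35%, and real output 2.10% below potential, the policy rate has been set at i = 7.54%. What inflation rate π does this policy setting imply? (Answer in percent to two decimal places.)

Output 2.10% below potential → (y − y*) = -2.10.
Collecting π: i = r* + (1 + 0.4) π − 0.4 π* + 1.12 (y − y*)
1.4 π = 7.54 − 1.35 + 0.4 × 2.63 − 1.12 × (-2.10) = 9.594
π = 9.594 / 1.4 = 6.85

6.85%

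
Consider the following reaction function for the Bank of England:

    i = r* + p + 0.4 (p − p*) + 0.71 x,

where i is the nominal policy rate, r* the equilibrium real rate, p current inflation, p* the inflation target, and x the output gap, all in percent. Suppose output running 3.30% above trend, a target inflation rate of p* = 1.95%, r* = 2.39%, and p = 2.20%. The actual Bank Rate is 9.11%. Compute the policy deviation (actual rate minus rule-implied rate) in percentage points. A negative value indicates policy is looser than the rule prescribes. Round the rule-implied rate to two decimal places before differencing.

Output 3.30% above potential → x = 3.30.
i = 2.39 + 2.20 + 0.4 × (2.20 − 1.95) + 0.71 × 3.30
   = 2.39 + 2.2 + 0.1 + 2.343 = 7.03
Deviation = 9.11 − 7.03 = 2.08 pp.

2.08 pp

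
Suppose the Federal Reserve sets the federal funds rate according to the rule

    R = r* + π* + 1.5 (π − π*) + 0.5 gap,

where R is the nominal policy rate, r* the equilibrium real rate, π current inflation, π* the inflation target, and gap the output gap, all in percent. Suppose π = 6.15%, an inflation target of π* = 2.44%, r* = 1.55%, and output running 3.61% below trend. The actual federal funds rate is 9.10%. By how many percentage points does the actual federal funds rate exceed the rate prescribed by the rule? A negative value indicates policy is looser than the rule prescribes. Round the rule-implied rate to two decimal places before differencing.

1.35 pp

Output 3.61% below potential → gap = -3.61.
R = 1.55 + 2.44 + 1.5 × (6.15 − 2.44) + 0.5 × (-3.61)
   = 1.55 + 2.44 + 5.565 − 1.805 = 7.75
Deviation = 9.10 − 7.75 = 1.35 pp.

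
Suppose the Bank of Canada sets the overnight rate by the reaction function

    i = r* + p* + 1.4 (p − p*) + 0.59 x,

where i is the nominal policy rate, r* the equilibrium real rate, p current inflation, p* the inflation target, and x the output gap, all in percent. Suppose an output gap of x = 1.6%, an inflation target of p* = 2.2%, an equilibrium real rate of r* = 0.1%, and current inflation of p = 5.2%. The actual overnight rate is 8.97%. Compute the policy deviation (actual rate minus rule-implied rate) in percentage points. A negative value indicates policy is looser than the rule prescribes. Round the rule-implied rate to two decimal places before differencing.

1.53 pp

i = 0.1 + 2.2 + 1.4 × (5.2 − 2.2) + 0.59 × 1.6
   = 0.1 + 2.2 + 4.2 + 0.944 = 7.44
Deviation = 8.97 − 7.44 = 1.53 pp.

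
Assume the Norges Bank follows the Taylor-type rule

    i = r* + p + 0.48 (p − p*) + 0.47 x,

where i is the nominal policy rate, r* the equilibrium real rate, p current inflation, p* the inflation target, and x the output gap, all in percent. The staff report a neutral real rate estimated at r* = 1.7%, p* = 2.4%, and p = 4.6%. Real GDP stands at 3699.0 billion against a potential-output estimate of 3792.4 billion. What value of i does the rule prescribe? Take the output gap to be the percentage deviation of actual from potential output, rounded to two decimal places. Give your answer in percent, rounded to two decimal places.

Output gap = 100 × (3699.0 − 3792.4) / 3792.4 = -2.46%.
i = 1.70 + 4.60 + 0.48 × (4.60 − 2.40) + 0.47 × (-2.46)
   = 1.70 + 4.6 + 1.056 − 1.1562 = 6.20

6.20%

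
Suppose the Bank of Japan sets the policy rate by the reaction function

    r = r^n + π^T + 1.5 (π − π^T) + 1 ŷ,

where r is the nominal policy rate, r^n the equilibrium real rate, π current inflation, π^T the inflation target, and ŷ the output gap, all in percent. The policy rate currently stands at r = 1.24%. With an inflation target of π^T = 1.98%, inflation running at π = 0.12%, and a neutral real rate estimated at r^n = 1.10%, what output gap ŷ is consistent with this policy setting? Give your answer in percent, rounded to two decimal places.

1 ŷ = 1.24 − 1.10 − 1.98 − 1.5 × (0.12 − 1.98) = 0.95
ŷ = 0.95 / 1 = 0.95

0.95%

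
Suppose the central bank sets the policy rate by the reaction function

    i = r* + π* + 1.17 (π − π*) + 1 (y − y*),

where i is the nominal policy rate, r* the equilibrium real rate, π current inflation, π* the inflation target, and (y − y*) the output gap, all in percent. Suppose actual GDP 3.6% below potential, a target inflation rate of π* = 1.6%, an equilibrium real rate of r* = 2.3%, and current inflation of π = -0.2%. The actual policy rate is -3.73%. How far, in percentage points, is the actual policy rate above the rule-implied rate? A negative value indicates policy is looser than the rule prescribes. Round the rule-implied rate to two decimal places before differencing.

-1.92 pp

Output 3.6% below potential → (y − y*) = -3.6.
i = 2.3 + 1.6 + 1.17 × (-0.2 − 1.6) + 1 × (-3.6)
   = 2.3 + 1.6 − 2.106 − 3.6 = -1.81
Deviation = -3.73 − (-1.81) = -1.92 pp.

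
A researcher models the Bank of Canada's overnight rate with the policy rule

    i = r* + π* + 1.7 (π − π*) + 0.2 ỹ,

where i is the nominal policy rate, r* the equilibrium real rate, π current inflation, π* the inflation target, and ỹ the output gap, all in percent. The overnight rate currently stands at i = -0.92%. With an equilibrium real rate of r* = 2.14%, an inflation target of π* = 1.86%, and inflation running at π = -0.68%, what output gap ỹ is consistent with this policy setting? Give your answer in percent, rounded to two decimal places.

0.2 ỹ = -0.92 − 2.14 − 1.86 − 1.7 × ((-0.68) − 1.86) = -0.602
ỹ = -0.602 / 0.2 = -3.01

-3.01%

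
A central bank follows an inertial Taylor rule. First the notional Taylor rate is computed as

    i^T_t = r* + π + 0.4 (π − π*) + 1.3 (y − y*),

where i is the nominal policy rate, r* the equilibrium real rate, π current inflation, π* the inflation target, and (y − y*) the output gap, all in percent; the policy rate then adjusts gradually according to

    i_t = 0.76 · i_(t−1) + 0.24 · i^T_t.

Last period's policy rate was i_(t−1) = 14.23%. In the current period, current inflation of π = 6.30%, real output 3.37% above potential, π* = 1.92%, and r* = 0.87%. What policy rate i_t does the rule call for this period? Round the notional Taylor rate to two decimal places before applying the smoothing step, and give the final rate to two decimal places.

14.01%

Output 3.37% above potential → (y − y*) = 3.37.
i^T_t = 0.87 + 6.30 + 0.4 × (6.30 − 1.92) + 1.3 × 3.37
   = 0.87 + 6.3 + 1.752 + 4.381 = 13.30
i_t = 0.76 × 14.23 + 0.24 × 13.30 = 10.8148 + 3.192 = 14.01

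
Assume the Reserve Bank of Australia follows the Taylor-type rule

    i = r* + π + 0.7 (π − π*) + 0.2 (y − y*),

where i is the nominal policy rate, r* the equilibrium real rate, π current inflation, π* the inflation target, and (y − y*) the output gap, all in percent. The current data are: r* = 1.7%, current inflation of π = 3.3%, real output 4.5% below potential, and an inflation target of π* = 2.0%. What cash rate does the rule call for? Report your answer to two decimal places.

5.01%

Output 4.5% below potential → (y − y*) = -4.5.
i = 1.7 + 3.3 + 0.7 × (3.3 − 2.0) + 0.2 × (-4.5)
   = 1.7 + 3.3 + 0.91 − 0.9 = 5.01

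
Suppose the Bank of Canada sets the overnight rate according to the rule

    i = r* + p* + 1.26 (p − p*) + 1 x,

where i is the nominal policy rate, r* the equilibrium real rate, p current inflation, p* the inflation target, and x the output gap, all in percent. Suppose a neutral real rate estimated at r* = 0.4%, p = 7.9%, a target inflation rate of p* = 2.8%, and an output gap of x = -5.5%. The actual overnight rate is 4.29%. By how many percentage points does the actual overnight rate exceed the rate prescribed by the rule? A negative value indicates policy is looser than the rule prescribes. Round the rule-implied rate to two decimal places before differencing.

i = 0.4 + 2.8 + 1.26 × (7.9 − 2.8) + 1 × (-5.5)
   = 0.4 + 2.8 + 6.426 − 5.5 = 4.13
Deviation = 4.29 − 4.13 = 0.16 pp.

0.16 pp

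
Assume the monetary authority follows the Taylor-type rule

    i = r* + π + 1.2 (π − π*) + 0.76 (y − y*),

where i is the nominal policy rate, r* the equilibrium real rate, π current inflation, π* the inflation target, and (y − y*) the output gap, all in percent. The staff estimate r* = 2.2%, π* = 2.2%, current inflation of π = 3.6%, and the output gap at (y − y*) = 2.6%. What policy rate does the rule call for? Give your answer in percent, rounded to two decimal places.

9.46%

i = 2.2 + 3.6 + 1.2 × (3.6 − 2.2) + 0.76 × 2.6
   = 2.2 + 3.6 + 1.68 + 1.976 = 9.46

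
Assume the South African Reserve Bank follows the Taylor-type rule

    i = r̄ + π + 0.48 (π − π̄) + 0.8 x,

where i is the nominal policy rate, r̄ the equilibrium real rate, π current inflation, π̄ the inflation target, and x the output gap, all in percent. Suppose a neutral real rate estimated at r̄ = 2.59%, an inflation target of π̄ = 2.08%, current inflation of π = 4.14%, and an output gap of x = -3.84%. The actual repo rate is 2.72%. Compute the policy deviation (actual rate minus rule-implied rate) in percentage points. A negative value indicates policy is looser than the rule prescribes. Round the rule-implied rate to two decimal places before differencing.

i = 2.59 + 4.14 + 0.48 × (4.14 − 2.08) + 0.8 × (-3.84)
   = 2.59 + 4.14 + 0.9888 − 3.072 = 4.65
Deviation = 2.72 − 4.65 = -1.93 pp.

-1.93 pp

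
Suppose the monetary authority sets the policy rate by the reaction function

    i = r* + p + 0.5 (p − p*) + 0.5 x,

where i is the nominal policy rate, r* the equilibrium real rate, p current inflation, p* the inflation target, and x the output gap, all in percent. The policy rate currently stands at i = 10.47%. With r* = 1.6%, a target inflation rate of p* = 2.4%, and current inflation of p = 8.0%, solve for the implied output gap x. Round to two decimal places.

0.5 x = 10.47 − 1.6 − 8.0 − 0.5 × (8.0 − 2.4) = -1.93
x = -1.93 / 0.5 = -3.86

-3.86%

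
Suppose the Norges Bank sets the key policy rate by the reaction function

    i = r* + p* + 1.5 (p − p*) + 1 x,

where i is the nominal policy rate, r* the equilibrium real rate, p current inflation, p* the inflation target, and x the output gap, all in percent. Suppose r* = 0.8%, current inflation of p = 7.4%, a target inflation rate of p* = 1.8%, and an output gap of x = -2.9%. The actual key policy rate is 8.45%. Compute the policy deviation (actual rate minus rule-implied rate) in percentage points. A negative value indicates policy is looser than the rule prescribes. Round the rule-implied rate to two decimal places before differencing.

i = 0.8 + 1.8 + 1.5 × (7.4 − 1.8) + 1 × (-2.9)
   = 0.8 + 1.8 + 8.4 − 2.9 = 8.10
Deviation = 8.45 − 8.10 = 0.35 pp.

0.35 pp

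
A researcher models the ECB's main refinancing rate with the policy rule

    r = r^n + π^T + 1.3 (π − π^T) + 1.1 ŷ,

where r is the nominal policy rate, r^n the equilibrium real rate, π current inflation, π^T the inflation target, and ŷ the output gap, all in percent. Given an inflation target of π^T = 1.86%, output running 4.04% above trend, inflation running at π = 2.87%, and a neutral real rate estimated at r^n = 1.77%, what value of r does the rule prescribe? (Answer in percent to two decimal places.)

9.39%

Output 4.04% above potential → ŷ = 4.04.
r = 1.77 + 1.86 + 1.3 × (2.87 − 1.86) + 1.1 × 4.04
   = 1.77 + 1.86 + 1.313 + 4.444 = 9.39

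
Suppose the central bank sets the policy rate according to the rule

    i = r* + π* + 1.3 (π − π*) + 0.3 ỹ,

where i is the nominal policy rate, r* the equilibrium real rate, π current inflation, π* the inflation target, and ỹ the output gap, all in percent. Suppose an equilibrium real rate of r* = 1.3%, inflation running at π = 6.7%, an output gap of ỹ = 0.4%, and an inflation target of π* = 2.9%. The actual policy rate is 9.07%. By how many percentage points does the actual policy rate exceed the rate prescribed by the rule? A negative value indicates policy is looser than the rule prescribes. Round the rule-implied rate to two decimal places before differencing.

-0.19 pp

i = 1.3 + 2.9 + 1.3 × (6.7 − 2.9) + 0.3 × 0.4
   = 1.3 + 2.9 + 4.94 + 0.12 = 9.26
Deviation = 9.07 − 9.26 = -0.19 pp.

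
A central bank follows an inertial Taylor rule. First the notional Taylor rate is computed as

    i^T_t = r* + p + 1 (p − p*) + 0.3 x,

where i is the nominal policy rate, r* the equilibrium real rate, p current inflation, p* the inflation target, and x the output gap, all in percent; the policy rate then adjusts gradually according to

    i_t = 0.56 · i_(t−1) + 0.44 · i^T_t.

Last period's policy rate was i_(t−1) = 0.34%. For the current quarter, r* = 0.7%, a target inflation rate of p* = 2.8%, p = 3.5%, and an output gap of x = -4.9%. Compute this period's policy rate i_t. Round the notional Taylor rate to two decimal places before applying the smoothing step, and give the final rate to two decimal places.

i^T_t = 0.7 + 3.5 + 1 × (3.5 − 2.8) + 0.3 × (-4.9)
   = 0.7 + 3.5 + 0.7 − 1.47 = 3.43
i_t = 0.56 × 0.34 + 0.44 × 3.43 = 0.1904 + 1.5092 = 1.70

1.70%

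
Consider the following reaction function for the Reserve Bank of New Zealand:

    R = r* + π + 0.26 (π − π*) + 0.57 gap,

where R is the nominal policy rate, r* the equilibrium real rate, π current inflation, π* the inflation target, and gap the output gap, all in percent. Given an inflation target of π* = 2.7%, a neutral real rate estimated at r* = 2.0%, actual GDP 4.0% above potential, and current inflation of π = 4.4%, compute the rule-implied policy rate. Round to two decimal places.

9.12%

Output 4.0% above potential → gap = 4.0.
R = 2.0 + 4.4 + 0.26 × (4.4 − 2.7) + 0.57 × 4.0
   = 2.0 + 4.4 + 0.442 + 2.28 = 9.12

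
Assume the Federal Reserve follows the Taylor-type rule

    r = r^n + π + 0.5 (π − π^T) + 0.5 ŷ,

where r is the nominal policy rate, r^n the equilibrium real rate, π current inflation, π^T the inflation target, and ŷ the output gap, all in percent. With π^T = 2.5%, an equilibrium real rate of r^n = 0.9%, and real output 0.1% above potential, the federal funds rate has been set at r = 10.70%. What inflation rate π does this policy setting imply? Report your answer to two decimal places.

7.33%

Output 0.1% above potential → ŷ = 0.1.
Collecting π: r = r^n + (1 + 0.5) π − 0.5 π^T + 0.5 ŷ
1.5 π = 10.70 − 0.9 + 0.5 × 2.5 − 0.5 × 0.1 = 11
π = 11 / 1.5 = 7.33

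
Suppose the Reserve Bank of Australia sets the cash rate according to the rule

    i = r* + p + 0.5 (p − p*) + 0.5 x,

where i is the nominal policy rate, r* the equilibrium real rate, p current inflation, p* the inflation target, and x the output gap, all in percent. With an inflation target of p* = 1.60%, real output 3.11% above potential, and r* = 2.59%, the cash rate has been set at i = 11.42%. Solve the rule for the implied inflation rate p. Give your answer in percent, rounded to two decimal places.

5.38%

Output 3.11% above potential → x = 3.11.
Collecting p: i = r* + (1 + 0.5) p − 0.5 p* + 0.5 x
1.5 p = 11.42 − 2.59 + 0.5 × 1.60 − 0.5 × 3.11 = 8.075
p = 8.075 / 1.5 = 5.38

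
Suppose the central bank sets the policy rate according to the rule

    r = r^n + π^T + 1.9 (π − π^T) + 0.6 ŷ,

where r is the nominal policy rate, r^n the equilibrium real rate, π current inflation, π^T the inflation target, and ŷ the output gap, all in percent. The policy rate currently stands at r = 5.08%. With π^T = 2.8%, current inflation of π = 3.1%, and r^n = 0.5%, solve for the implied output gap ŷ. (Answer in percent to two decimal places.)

2.02%

0.6 ŷ = 5.08 − 0.5 − 2.8 − 1.9 × (3.1 − 2.8) = 1.21
ŷ = 1.21 / 0.6 = 2.02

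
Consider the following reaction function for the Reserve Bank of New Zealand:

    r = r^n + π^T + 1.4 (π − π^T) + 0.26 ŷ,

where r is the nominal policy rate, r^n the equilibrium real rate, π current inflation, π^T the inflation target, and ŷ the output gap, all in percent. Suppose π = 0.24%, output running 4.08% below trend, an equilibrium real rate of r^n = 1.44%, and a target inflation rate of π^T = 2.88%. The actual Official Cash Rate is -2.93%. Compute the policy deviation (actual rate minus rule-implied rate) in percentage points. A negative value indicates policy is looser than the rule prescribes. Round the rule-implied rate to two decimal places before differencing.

Output 4.08% below potential → ŷ = -4.08.
r = 1.44 + 2.88 + 1.4 × (0.24 − 2.88) + 0.26 × (-4.08)
   = 1.44 + 2.88 − 3.696 − 1.0608 = -0.44
Deviation = -2.93 − (-0.44) = -2.49 pp.

-2.49 pp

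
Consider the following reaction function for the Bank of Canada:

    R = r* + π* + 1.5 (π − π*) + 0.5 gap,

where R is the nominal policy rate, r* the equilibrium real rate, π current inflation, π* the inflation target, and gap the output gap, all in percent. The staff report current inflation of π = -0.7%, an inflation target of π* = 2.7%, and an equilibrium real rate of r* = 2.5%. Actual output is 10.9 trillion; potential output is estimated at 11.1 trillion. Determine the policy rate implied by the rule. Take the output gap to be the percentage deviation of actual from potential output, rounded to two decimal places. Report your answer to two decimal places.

-0.80%

Output gap = 100 × (10.9 − 11.1) / 11.1 = -1.80%.
R = 2.50 + 2.70 + 1.5 × (-0.70 − 2.70) + 0.5 × (-1.80)
   = 2.50 + 2.7 − 5.1 − 0.9 = -0.80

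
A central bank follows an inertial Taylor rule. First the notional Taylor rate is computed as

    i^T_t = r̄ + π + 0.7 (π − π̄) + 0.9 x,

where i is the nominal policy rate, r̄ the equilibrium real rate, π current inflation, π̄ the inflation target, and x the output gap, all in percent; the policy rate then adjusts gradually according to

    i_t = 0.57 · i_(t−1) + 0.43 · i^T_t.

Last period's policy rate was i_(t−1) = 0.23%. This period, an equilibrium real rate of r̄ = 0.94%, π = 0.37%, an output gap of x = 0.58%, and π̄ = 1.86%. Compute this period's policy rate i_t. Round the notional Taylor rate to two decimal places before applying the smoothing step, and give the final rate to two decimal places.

i^T_t = 0.94 + 0.37 + 0.7 × (0.37 − 1.86) + 0.9 × 0.58
   = 0.94 + 0.37 − 1.043 + 0.522 = 0.79
i_t = 0.57 × 0.23 + 0.43 × 0.79 = 0.1311 + 0.3397 = 0.47

0.47%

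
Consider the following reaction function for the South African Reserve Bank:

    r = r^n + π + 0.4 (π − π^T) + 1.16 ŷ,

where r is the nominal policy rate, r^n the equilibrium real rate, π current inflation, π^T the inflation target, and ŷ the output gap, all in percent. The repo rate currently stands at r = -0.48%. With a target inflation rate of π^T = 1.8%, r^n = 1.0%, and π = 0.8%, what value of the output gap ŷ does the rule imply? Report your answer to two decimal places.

1.16 ŷ = -0.48 − 1.0 − 0.8 − 0.4 × (0.8 − 1.8) = -1.88
ŷ = -1.88 / 1.16 = -1.62

-1.62%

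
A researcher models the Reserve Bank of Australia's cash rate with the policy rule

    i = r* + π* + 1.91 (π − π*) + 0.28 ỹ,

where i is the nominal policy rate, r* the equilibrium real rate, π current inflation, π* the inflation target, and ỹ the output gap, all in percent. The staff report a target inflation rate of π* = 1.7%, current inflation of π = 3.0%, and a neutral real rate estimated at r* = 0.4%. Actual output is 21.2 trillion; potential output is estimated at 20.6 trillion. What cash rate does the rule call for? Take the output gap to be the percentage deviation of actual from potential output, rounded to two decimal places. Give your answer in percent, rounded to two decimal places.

5.40%

Output gap = 100 × (21.2 − 20.6) / 20.6 = 2.91%.
i = 0.40 + 1.70 + 1.91 × (3.00 − 1.70) + 0.28 × 2.91
   = 0.40 + 1.7 + 2.483 + 0.8148 = 5.40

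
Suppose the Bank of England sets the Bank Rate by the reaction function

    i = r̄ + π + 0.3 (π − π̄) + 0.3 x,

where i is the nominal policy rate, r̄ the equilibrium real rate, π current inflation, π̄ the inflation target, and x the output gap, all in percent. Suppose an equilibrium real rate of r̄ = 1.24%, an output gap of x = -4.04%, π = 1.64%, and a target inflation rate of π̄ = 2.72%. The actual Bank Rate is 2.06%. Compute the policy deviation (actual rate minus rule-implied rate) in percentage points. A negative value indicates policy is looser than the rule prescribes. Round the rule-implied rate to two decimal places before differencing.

0.72 pp

i = 1.24 + 1.64 + 0.3 × (1.64 − 2.72) + 0.3 × (-4.04)
   = 1.24 + 1.64 − 0.324 − 1.212 = 1.34
Deviation = 2.06 − 1.34 = 0.72 pp.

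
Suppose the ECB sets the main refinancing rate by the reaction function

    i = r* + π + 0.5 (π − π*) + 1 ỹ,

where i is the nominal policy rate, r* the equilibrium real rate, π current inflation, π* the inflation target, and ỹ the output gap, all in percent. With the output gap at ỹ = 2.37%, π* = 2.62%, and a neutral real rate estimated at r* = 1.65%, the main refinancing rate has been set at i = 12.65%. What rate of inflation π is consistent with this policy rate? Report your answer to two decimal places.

Collecting π: i = r* + (1 + 0.5) π − 0.5 π* + 1 ỹ
1.5 π = 12.65 − 1.65 + 0.5 × 2.62 − 1 × 2.37 = 9.94
π = 9.94 / 1.5 = 6.63

6.63%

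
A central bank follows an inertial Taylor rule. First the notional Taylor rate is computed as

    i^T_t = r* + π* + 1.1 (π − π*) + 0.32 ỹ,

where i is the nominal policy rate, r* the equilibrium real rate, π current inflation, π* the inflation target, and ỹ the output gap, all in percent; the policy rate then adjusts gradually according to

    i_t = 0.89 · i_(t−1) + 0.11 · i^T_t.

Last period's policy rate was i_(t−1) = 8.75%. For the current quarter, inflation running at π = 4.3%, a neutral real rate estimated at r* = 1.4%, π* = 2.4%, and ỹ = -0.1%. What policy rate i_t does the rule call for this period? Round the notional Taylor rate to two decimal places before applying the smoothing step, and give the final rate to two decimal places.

8.43%

i^T_t = 1.4 + 2.4 + 1.1 × (4.3 − 2.4) + 0.32 × (-0.1)
   = 1.4 + 2.4 + 2.09 − 0.032 = 5.86
i_t = 0.89 × 8.75 + 0.11 × 5.86 = 7.7875 + 0.6446 = 8.43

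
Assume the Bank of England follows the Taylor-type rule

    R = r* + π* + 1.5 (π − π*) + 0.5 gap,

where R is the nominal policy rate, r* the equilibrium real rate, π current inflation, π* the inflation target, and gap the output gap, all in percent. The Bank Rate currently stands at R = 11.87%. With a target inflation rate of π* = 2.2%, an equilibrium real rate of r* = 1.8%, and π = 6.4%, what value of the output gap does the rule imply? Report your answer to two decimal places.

0.5 gap = 11.87 − 1.8 − 2.2 − 1.5 × (6.4 − 2.2) = 1.57
gap = 1.57 / 0.5 = 3.14

3.14%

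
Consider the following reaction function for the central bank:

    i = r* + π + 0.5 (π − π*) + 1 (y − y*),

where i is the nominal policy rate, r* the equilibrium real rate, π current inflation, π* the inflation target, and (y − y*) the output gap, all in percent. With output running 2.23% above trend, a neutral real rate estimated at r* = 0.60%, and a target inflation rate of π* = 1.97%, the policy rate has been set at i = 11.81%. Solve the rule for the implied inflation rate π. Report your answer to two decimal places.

6.64%

Output 2.23% above potential → (y − y*) = 2.23.
Collecting π: i = r* + (1 + 0.5) π − 0.5 π* + 1 (y − y*)
1.5 π = 11.81 − 0.60 + 0.5 × 1.97 − 1 × 2.23 = 9.965
π = 9.965 / 1.5 = 6.64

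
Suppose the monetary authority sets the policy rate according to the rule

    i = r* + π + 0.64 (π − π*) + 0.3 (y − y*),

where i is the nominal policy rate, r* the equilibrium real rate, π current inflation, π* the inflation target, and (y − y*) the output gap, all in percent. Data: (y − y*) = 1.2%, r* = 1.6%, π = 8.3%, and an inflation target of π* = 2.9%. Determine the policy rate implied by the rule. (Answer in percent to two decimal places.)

13.72%

i = 1.6 + 8.3 + 0.64 × (8.3 − 2.9) + 0.3 × 1.2
   = 1.6 + 8.3 + 3.456 + 0.36 = 13.72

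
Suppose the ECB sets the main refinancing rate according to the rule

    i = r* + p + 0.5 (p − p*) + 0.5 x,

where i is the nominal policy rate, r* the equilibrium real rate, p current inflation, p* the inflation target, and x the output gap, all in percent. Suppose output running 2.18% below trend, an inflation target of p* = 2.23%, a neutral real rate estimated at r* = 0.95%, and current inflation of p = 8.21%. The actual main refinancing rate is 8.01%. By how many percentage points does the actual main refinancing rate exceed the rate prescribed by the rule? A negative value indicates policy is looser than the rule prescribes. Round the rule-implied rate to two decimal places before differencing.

-3.05 pp

Output 2.18% below potential → x = -2.18.
i = 0.95 + 8.21 + 0.5 × (8.21 − 2.23) + 0.5 × (-2.18)
   = 0.95 + 8.21 + 2.99 − 1.09 = 11.06
Deviation = 8.01 − 11.06 = -3.05 pp.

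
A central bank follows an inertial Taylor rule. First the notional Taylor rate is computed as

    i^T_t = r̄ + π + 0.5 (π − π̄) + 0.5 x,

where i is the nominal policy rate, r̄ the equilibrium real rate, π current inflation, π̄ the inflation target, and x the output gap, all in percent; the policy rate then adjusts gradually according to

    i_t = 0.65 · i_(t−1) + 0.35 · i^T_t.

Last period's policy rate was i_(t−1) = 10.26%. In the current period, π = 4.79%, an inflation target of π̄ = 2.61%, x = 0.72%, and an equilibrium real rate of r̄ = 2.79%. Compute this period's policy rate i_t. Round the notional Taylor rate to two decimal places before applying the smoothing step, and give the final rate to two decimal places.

9.83%

i^T_t = 2.79 + 4.79 + 0.5 × (4.79 − 2.61) + 0.5 × 0.72
   = 2.79 + 4.79 + 1.09 + 0.36 = 9.03
i_t = 0.65 × 10.26 + 0.35 × 9.03 = 6.669 + 3.1605 = 9.83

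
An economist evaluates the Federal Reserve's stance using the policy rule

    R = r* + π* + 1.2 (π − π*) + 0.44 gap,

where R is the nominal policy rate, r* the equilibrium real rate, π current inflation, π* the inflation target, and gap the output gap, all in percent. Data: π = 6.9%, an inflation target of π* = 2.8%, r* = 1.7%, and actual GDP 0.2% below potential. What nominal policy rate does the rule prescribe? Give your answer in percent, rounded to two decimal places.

Output 0.2% below potential → gap = -0.2.
R = 1.7 + 2.8 + 1.2 × (6.9 − 2.8) + 0.44 × (-0.2)
   = 1.7 + 2.8 + 4.92 − 0.088 = 9.33

9.33%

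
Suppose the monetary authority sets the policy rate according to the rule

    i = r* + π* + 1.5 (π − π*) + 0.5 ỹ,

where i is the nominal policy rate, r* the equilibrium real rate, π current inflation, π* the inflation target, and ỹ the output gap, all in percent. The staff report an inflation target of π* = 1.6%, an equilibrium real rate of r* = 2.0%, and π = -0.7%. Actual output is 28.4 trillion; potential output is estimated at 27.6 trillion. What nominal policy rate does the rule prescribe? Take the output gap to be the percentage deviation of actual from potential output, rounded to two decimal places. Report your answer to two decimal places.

1.60%

Output gap = 100 × (28.4 − 27.6) / 27.6 = 2.90%.
i = 2.00 + 1.60 + 1.5 × (-0.70 − 1.60) + 0.5 × 2.90
   = 2.00 + 1.6 − 3.45 + 1.45 = 1.60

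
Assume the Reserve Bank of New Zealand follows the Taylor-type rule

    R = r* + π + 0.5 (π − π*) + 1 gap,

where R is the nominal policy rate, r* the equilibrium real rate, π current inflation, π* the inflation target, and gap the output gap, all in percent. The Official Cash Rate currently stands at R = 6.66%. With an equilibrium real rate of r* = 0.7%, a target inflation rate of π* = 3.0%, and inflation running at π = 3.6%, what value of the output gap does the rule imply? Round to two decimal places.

1 gap = 6.66 − 0.7 − 3.6 − 0.5 × (3.6 − 3.0) = 2.06
gap = 2.06 / 1 = 2.06

2.06%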